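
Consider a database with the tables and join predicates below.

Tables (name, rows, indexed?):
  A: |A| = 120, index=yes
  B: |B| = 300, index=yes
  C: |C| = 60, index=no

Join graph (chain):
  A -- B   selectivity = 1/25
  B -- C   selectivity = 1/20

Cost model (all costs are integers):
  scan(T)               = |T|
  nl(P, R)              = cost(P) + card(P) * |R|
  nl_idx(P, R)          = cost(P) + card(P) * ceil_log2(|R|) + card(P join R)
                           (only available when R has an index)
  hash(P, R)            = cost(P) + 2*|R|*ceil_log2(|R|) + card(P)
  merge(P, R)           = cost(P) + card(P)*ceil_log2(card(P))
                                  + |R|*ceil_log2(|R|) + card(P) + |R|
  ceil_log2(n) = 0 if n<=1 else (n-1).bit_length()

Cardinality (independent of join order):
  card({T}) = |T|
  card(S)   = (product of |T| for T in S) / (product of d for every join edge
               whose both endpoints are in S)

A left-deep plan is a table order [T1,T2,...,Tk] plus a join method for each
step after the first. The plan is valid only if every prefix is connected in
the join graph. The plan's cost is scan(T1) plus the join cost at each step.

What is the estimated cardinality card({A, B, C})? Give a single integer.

4320

Tables in S: A(120), B(300), C(60)
Edges inside S: A-B(d=25), B-C(d=20)
numerator = 120 * 300 * 60 = 2160000
denominator = 25 * 20 = 500
card(S) = 2160000 / 500 = 4320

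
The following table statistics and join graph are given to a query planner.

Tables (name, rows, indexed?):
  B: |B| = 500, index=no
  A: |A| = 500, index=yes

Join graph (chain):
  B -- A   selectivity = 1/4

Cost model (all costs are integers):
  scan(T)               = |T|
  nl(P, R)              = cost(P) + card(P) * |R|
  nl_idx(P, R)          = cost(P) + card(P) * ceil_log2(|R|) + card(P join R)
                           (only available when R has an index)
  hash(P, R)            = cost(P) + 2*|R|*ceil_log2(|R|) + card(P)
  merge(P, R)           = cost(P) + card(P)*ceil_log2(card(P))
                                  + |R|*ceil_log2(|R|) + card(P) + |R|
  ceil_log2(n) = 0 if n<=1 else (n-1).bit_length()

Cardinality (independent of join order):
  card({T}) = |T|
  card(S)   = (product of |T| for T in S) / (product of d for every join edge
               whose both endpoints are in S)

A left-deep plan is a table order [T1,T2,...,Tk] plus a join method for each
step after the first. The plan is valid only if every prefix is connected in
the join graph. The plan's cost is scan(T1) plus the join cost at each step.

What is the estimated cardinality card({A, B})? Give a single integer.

62500

Tables in S: A(500), B(500)
Edges inside S: B-A(d=4)
numerator = 500 * 500 = 250000
denominator = 4 = 4
card(S) = 250000 / 4 = 62500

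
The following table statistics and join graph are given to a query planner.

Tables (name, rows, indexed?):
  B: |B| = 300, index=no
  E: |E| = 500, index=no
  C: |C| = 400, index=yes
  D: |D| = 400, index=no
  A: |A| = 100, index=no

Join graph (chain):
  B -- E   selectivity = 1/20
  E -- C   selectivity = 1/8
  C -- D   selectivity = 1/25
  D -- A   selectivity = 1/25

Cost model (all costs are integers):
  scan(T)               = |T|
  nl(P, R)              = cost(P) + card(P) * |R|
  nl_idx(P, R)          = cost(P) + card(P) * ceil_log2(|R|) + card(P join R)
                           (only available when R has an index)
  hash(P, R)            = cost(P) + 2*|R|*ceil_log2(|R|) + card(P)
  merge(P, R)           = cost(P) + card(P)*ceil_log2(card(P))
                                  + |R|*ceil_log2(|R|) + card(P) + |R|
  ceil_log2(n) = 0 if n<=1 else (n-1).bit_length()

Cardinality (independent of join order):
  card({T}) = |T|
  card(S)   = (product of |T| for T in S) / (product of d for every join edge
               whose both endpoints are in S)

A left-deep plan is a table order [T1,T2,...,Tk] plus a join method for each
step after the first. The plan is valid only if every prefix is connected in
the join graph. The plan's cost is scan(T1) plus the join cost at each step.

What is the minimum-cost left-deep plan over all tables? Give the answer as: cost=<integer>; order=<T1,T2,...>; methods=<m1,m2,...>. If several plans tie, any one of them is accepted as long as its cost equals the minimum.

Selinger DP (subsets sized 1..n):
  {B}: scan cost=300, card=300
  {E}: scan cost=500, card=500
  {C}: scan cost=400, card=400
  {D}: scan cost=400, card=400
  {A}: scan cost=100, card=100
  {BE}: card=7500; try (B,hash)→6400, (E,merge)→8300, (B,merge)→8500, (E,hash)→9600, (E,nl)→150300, (B,nl)→150500; best=6400 via (B,hash)
  {CE}: card=25000; try (C,hash)→8200, (E,merge)→9400, (C,merge)→9500, (E,hash)→9800, (C,nl_idx)→30000, (E,nl)→200400 …(+1); best=8200 via (C,hash)
  {CD}: card=6400; try (D,hash)→8000, (C,hash)→8000, (D,merge)→8400, (C,merge)→8400, (C,nl_idx)→10400, (D,nl)→160400 …(+1); best=8000 via (D,hash)
  {AD}: card=1600; try (A,hash)→2200, (D,merge)→4900, (A,merge)→5200, (D,hash)→7400, (D,nl)→40100, (A,nl)→40400; best=2200 via (A,hash)
  {BCE}: card=375000; try (C,hash)→21100, (B,hash)→38600, (C,merge)→115400, (B,merge)→411200, (C,nl_idx)→448900, (C,nl)→3006400 …(+1); best=21100 via (C,hash)
  {CDE}: card=400000; try (E,hash)→23400, (D,hash)→40400, (E,merge)→102600, (D,merge)→412200, (E,nl)→3208000, (D,nl)→10008200; best=23400 via (E,hash)
  {ACD}: card=25600; try (C,hash)→11000, (A,hash)→15800, (C,merge)→25400, (C,nl_idx)→42200, (A,merge)→98400, (C,nl)→642200 …(+1); best=11000 via (C,hash)
  {BCDE}: card=6000000; try (D,hash)→403300, (B,hash)→428800, (D,merge)→7525100, (B,merge)→8026400, (B,nl)→120023400, (D,nl)→150021100; best=403300 via (D,hash)
  {ACDE}: card=1600000; try (E,hash)→45600, (A,hash)→424800, (E,merge)→425600, (A,merge)→8024200, (E,nl)→12811000, (A,nl)→40023400; best=45600 via (E,hash)
  {ABCDE}: card=24000000; try (B,hash)→1651000, (A,hash)→6404700, (B,merge)→35248600, (A,merge)→144404100, (B,nl)→480045600, (A,nl)→600403300; best=1651000 via (B,hash)

cost=1651000; order=D,A,C,E,B; methods=hash,hash,hash,hash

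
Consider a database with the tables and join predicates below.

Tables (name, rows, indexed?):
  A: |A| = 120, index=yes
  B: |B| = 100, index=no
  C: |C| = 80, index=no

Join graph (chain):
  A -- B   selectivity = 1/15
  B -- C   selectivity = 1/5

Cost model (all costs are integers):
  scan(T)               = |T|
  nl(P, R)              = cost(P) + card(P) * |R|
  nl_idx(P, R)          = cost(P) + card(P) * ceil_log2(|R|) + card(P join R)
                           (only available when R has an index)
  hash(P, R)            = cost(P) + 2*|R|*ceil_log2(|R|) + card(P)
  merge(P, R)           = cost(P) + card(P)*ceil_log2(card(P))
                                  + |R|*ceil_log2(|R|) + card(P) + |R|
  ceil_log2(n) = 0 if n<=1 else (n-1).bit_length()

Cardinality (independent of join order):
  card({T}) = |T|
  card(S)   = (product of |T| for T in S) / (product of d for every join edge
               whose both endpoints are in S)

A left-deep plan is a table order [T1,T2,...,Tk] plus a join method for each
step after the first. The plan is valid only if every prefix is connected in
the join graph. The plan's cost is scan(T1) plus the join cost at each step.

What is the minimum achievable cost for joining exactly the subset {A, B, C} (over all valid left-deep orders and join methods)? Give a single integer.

3520

Selinger DP over subsets of {A,B,C}:
  {A}: scan cost=120, card=120
  {B}: scan cost=100, card=100
  {C}: scan cost=80, card=80
  {AB}: card=800; try (A,nl_idx)→1600, (B,hash)→1640, (A,merge)→1860, (B,merge)→1880, (A,hash)→1880, (A,nl)→12100 …(+1); best=1600 via (A,nl_idx)
  {BC}: card=1600; try (C,hash)→1320, (B,merge)→1520, (C,merge)→1540, (B,hash)→1560, (B,nl)→8080, (C,nl)→8100; best=1320 via (C,hash)
  {ABC}: card=12800; try (C,hash)→3520, (A,hash)→4600, (C,merge)→11040, (A,merge)→21480, (A,nl_idx)→25320, (C,nl)→65600 …(+1); best=3520 via (C,hash)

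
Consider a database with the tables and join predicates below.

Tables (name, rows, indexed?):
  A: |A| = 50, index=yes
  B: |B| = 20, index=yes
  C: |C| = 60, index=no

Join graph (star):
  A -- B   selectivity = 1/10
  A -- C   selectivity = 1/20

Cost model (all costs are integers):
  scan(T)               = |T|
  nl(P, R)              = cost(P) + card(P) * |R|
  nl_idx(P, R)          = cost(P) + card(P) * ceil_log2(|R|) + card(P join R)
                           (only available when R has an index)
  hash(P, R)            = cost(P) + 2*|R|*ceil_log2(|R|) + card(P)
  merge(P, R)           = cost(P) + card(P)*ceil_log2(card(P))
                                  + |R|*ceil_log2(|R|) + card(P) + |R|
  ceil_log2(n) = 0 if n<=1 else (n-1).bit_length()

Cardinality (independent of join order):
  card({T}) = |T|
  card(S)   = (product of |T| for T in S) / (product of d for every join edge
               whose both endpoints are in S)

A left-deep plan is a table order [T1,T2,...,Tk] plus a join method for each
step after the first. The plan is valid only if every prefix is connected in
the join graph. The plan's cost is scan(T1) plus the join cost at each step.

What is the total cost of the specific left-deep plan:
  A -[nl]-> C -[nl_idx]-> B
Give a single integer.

step 1: scan A: cost=50, card=50
step 2: join C via nl
    card(P join C) = 50*60/(20) = 150
    cost = 50 + 50*60 = 3050
step 3: join B via nl_idx
    card(P join B) = 150*20/(10) = 300
    cost = 3050 + 150*5 + 300 = 4100

4100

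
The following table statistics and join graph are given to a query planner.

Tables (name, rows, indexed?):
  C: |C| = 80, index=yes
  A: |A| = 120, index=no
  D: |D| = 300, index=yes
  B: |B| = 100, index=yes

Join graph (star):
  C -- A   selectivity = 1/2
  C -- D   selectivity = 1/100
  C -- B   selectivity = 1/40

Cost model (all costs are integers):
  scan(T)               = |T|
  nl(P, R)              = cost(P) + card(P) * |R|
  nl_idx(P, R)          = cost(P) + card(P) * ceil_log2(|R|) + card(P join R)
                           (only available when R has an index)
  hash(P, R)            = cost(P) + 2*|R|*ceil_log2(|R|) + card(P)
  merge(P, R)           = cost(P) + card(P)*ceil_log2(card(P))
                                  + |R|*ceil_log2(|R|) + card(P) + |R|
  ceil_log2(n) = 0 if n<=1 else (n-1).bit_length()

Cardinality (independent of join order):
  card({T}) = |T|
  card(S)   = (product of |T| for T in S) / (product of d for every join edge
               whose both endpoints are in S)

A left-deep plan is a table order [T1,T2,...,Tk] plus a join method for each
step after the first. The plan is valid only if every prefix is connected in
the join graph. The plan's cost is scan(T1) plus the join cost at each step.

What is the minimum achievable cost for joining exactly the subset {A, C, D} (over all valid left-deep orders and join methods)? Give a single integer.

2960

Selinger DP over subsets of {A,C,D}:
  {C}: scan cost=80, card=80
  {A}: scan cost=120, card=120
  {D}: scan cost=300, card=300
  {AC}: card=4800; try (C,hash)→1360, (A,merge)→1680, (C,merge)→1720, (A,hash)→1840, (C,nl_idx)→5760, (A,nl)→9680 …(+1); best=1360 via (C,hash)
  {CD}: card=240; try (D,nl_idx)→1040, (C,hash)→1720, (C,nl_idx)→2640, (D,merge)→3720, (C,merge)→3940, (D,hash)→5560 …(+2); best=1040 via (D,nl_idx)
  {ACD}: card=14400; try (A,hash)→2960, (A,merge)→4160, (D,hash)→11560, (A,nl)→29840, (D,nl_idx)→58960, (D,merge)→71560 …(+1); best=2960 via (A,hash)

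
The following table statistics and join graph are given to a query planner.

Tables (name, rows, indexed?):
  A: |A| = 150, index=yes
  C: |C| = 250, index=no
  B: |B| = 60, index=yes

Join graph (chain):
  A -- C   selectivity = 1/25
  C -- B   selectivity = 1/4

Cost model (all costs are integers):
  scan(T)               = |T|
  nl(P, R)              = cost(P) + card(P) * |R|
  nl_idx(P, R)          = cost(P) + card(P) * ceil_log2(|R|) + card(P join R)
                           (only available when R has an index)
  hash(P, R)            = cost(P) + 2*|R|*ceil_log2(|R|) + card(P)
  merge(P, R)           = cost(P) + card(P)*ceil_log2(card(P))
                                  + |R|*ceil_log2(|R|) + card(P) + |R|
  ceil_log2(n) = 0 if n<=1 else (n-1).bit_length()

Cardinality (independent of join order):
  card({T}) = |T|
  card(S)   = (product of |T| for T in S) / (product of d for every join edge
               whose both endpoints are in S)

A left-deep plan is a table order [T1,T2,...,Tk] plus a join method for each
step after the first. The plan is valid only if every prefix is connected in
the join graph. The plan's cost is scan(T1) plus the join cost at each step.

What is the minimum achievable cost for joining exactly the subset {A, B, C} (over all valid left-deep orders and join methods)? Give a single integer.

5120

Selinger DP over subsets of {A,B,C}:
  {A}: scan cost=150, card=150
  {C}: scan cost=250, card=250
  {B}: scan cost=60, card=60
  {AC}: card=1500; try (A,hash)→2900, (C,merge)→3750, (A,nl_idx)→3750, (A,merge)→3850, (C,hash)→4300, (C,nl)→37650 …(+1); best=2900 via (A,hash)
  {BC}: card=3750; try (B,hash)→1220, (C,merge)→2730, (B,merge)→2920, (C,hash)→4120, (B,nl_idx)→5500, (C,nl)→15060 …(+1); best=1220 via (B,hash)
  {ABC}: card=22500; try (B,hash)→5120, (A,hash)→7370, (B,merge)→21320, (B,nl_idx)→34400, (A,merge)→51320, (A,nl_idx)→53720 …(+2); best=5120 via (B,hash)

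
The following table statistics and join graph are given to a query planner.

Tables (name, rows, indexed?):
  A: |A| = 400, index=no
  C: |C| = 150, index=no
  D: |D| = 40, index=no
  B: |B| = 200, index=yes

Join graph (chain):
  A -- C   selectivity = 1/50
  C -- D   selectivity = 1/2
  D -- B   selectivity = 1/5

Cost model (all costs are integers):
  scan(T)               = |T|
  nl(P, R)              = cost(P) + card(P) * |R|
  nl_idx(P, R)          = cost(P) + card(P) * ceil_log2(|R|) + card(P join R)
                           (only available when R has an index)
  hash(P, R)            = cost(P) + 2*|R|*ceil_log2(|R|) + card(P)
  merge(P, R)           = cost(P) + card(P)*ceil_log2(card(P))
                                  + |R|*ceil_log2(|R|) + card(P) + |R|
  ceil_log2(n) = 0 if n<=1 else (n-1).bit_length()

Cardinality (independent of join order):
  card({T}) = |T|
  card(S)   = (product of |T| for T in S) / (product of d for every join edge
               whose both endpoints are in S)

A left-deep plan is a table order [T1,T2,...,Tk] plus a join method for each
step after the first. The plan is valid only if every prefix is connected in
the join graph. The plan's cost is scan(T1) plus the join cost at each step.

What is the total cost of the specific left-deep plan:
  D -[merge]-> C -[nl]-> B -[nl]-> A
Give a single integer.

48601670

step 1: scan D: cost=40, card=40
step 2: join C via merge
    card(P join C) = 40*150/(2) = 3000
    cost = 40 + 40*6 + 150*8 + 40 + 150 = 1670
step 3: join B via nl
    card(P join B) = 3000*200/(5) = 120000
    cost = 1670 + 3000*200 = 601670
step 4: join A via nl
    card(P join A) = 120000*400/(50) = 960000
    cost = 601670 + 120000*400 = 48601670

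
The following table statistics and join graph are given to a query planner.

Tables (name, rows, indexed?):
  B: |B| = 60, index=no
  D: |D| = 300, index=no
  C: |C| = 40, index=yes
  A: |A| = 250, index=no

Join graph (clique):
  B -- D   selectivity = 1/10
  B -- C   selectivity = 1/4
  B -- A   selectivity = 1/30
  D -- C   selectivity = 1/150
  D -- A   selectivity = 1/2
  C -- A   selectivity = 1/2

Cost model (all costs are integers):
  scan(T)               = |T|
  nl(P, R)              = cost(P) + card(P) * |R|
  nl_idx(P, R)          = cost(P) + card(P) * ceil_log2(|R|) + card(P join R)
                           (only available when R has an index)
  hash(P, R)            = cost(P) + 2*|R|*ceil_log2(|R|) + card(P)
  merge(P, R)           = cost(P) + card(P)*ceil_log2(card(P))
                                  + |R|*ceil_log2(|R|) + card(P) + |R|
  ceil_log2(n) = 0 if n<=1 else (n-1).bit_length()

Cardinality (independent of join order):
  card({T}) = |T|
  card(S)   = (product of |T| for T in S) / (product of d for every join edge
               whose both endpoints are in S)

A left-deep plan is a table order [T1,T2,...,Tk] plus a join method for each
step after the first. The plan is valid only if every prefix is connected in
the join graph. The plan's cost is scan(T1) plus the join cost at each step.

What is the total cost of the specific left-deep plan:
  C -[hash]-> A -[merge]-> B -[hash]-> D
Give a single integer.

step 1: scan C: cost=40, card=40
step 2: join A via hash
    card(P join A) = 40*250/(2) = 5000
    cost = 40 + 2*250*8 + 40 = 4080
step 3: join B via merge
    card(P join B) = 5000*60/(4*30) = 2500
    cost = 4080 + 5000*13 + 60*6 + 5000 + 60 = 74500
step 4: join D via hash
    card(P join D) = 2500*300/(10*150*2) = 250
    cost = 74500 + 2*300*9 + 2500 = 82400

82400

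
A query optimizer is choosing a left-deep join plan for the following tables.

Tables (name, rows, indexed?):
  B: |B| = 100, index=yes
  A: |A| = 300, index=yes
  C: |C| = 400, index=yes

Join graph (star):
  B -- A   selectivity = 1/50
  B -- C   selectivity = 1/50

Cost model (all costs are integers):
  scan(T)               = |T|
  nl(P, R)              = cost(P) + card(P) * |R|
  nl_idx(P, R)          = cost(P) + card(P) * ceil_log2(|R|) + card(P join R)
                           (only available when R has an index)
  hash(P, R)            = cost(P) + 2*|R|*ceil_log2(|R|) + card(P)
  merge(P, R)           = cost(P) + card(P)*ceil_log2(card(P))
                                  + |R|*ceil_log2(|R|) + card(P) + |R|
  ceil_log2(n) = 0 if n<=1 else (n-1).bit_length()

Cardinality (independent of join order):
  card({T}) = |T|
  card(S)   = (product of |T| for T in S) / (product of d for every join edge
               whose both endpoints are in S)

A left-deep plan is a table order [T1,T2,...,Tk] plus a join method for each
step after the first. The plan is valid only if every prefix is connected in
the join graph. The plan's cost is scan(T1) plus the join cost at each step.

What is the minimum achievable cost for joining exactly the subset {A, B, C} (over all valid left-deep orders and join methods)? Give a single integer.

8000

Selinger DP over subsets of {A,B,C}:
  {B}: scan cost=100, card=100
  {A}: scan cost=300, card=300
  {C}: scan cost=400, card=400
  {AB}: card=600; try (A,nl_idx)→1600, (B,hash)→2000, (B,nl_idx)→3000, (A,merge)→3900, (B,merge)→4100, (A,hash)→5600 …(+2); best=1600 via (A,nl_idx)
  {BC}: card=800; try (C,nl_idx)→1800, (B,hash)→2200, (B,nl_idx)→4000, (C,merge)→4900, (B,merge)→5200, (C,hash)→7400 …(+2); best=1800 via (C,nl_idx)
  {ABC}: card=4800; try (A,hash)→8000, (C,hash)→9400, (C,nl_idx)→11800, (C,merge)→12200, (A,merge)→13600, (A,nl_idx)→13800 …(+2); best=8000 via (A,hash)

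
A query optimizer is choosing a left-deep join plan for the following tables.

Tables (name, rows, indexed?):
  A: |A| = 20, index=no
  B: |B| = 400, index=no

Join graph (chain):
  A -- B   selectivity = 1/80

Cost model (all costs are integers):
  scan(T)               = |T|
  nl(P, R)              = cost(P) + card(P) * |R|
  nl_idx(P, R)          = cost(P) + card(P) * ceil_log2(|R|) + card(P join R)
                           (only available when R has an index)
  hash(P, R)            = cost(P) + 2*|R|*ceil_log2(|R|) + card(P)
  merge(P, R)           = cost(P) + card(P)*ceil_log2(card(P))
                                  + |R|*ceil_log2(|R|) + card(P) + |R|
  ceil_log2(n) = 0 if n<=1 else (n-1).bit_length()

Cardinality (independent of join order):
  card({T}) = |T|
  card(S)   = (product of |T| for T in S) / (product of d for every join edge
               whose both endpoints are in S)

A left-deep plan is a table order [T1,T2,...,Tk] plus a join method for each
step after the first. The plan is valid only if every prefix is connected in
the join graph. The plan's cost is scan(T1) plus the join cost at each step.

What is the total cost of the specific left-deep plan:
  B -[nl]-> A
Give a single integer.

8400

step 1: scan B: cost=400, card=400
step 2: join A via nl
    card(P join A) = 400*20/(80) = 100
    cost = 400 + 400*20 = 8400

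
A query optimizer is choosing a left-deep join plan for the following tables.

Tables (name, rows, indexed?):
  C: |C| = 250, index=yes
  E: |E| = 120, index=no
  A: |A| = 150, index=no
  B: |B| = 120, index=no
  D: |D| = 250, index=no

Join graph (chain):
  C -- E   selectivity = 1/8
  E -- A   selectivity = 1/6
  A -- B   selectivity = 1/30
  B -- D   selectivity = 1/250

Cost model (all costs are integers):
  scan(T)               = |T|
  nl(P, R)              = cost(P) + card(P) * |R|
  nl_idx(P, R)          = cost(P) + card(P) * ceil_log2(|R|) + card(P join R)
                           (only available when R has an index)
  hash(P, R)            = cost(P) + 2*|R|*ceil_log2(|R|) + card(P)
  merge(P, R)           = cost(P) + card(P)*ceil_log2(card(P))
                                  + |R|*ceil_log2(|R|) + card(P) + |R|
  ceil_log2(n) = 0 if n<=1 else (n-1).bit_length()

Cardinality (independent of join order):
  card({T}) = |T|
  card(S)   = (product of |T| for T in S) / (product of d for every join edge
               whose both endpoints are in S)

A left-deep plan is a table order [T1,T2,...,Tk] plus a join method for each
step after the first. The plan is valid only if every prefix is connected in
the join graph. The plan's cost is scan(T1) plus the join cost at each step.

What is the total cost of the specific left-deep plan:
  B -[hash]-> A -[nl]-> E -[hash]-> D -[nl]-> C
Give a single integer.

3090640

step 1: scan B: cost=120, card=120
step 2: join A via hash
    card(P join A) = 120*150/(30) = 600
    cost = 120 + 2*150*8 + 120 = 2640
step 3: join E via nl
    card(P join E) = 600*120/(6) = 12000
    cost = 2640 + 600*120 = 74640
step 4: join D via hash
    card(P join D) = 12000*250/(250) = 12000
    cost = 74640 + 2*250*8 + 12000 = 90640
step 5: join C via nl
    card(P join C) = 12000*250/(8) = 375000
    cost = 90640 + 12000*250 = 3090640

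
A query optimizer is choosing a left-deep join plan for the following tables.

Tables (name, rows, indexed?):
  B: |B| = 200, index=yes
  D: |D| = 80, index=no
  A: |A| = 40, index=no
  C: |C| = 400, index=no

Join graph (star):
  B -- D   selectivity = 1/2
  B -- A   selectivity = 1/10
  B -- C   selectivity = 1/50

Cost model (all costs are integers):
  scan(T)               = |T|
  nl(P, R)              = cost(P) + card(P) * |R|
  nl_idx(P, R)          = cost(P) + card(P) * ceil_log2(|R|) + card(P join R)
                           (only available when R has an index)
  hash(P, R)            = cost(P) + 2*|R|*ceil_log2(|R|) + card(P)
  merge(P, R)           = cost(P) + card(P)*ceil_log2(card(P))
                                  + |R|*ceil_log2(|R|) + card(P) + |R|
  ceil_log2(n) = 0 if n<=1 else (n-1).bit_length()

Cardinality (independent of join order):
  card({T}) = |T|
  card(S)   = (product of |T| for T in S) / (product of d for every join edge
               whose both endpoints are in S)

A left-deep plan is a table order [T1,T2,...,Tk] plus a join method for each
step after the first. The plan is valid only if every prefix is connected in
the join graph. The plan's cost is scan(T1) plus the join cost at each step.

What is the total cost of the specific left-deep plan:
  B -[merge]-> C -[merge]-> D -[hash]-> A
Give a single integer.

90320

step 1: scan B: cost=200, card=200
step 2: join C via merge
    card(P join C) = 200*400/(50) = 1600
    cost = 200 + 200*8 + 400*9 + 200 + 400 = 6000
step 3: join D via merge
    card(P join D) = 1600*80/(2) = 64000
    cost = 6000 + 1600*11 + 80*7 + 1600 + 80 = 25840
step 4: join A via hash
    card(P join A) = 64000*40/(10) = 256000
    cost = 25840 + 2*40*6 + 64000 = 90320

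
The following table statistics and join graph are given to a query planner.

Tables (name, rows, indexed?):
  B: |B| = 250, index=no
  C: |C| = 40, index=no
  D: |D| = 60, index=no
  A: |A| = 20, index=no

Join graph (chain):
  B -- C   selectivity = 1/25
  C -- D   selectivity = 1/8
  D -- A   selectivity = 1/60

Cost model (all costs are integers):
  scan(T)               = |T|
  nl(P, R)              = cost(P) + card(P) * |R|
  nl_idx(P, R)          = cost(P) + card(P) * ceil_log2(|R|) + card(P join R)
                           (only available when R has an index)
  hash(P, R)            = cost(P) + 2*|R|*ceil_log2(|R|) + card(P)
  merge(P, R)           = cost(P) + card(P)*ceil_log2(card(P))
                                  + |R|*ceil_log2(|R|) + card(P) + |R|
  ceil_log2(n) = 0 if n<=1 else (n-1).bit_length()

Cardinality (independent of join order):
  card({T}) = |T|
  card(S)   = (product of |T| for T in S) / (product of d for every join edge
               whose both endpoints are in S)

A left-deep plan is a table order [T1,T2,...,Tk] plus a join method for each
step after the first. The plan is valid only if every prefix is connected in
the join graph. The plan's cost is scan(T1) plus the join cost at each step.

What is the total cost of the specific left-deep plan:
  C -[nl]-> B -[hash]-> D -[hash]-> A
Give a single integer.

step 1: scan C: cost=40, card=40
step 2: join B via nl
    card(P join B) = 40*250/(25) = 400
    cost = 40 + 40*250 = 10040
step 3: join D via hash
    card(P join D) = 400*60/(8) = 3000
    cost = 10040 + 2*60*6 + 400 = 11160
step 4: join A via hash
    card(P join A) = 3000*20/(60) = 1000
    cost = 11160 + 2*20*5 + 3000 = 14360

14360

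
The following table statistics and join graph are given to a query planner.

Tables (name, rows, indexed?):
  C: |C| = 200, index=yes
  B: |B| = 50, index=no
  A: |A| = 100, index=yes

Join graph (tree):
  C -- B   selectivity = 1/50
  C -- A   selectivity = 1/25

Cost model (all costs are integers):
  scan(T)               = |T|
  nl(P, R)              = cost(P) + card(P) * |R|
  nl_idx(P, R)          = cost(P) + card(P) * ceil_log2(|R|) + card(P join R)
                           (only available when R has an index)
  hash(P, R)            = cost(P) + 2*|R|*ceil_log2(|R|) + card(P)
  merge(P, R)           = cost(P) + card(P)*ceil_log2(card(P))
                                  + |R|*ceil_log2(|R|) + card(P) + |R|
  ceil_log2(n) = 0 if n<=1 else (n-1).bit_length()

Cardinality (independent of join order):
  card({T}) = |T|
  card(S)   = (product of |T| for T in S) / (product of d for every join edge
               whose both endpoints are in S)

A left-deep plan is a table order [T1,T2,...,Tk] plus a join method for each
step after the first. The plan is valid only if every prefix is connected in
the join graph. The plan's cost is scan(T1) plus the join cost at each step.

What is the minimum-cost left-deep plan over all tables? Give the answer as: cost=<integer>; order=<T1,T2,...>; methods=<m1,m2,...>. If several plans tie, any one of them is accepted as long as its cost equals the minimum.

cost=2250; order=B,C,A; methods=nl_idx,hash

Selinger DP (subsets sized 1..n):
  {C}: scan cost=200, card=200
  {B}: scan cost=50, card=50
  {A}: scan cost=100, card=100
  {BC}: card=200; try (C,nl_idx)→650, (B,hash)→1000, (C,merge)→2200, (B,merge)→2350, (C,hash)→3300, (C,nl)→10050 …(+1); best=650 via (C,nl_idx)
  {AC}: card=800; try (C,nl_idx)→1700, (A,hash)→1800, (A,nl_idx)→2400, (C,merge)→2700, (A,merge)→2800, (C,hash)→3400 …(+2); best=1700 via (C,nl_idx)
  {ABC}: card=800; try (A,hash)→2250, (A,nl_idx)→2850, (B,hash)→3100, (A,merge)→3250, (B,merge)→10850, (A,nl)→20650 …(+1); best=2250 via (A,hash)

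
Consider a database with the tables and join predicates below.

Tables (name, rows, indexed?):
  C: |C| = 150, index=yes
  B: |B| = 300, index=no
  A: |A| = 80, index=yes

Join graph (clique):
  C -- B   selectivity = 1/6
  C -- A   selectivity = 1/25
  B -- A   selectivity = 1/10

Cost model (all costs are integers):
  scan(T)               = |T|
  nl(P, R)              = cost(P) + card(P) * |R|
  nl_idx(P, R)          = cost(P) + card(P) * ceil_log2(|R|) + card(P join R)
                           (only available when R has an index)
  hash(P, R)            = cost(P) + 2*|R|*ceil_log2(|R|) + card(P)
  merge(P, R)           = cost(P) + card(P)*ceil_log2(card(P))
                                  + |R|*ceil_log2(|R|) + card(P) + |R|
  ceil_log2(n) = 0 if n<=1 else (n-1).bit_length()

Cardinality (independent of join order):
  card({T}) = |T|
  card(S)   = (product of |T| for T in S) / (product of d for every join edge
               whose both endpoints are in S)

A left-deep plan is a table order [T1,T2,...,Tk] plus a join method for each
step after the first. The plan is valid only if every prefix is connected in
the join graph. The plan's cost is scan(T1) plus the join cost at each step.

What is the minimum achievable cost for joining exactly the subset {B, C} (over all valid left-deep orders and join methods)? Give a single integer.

3000

Selinger DP over subsets of {B,C}:
  {C}: scan cost=150, card=150
  {B}: scan cost=300, card=300
  {BC}: card=7500; try (C,hash)→3000, (B,merge)→4500, (C,merge)→4650, (B,hash)→5700, (C,nl_idx)→10200, (B,nl)→45150 …(+1); best=3000 via (C,hash)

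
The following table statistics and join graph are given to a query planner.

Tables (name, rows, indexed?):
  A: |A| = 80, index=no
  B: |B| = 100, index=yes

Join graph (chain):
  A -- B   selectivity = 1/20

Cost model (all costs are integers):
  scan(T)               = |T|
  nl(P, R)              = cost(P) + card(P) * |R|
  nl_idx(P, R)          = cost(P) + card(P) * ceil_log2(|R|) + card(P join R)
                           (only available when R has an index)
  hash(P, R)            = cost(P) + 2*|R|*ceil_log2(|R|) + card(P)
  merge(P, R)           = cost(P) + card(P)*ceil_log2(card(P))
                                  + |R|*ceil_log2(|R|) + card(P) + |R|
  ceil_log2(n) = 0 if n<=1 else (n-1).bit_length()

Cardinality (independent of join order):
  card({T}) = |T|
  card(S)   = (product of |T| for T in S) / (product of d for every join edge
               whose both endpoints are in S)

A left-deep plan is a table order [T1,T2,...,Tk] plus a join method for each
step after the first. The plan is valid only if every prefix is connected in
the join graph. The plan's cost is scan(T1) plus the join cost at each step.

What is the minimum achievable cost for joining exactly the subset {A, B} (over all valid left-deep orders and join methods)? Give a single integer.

1040

Selinger DP over subsets of {A,B}:
  {A}: scan cost=80, card=80
  {B}: scan cost=100, card=100
  {AB}: card=400; try (B,nl_idx)→1040, (A,hash)→1320, (B,merge)→1520, (A,merge)→1540, (B,hash)→1560, (B,nl)→8080 …(+1); best=1040 via (B,nl_idx)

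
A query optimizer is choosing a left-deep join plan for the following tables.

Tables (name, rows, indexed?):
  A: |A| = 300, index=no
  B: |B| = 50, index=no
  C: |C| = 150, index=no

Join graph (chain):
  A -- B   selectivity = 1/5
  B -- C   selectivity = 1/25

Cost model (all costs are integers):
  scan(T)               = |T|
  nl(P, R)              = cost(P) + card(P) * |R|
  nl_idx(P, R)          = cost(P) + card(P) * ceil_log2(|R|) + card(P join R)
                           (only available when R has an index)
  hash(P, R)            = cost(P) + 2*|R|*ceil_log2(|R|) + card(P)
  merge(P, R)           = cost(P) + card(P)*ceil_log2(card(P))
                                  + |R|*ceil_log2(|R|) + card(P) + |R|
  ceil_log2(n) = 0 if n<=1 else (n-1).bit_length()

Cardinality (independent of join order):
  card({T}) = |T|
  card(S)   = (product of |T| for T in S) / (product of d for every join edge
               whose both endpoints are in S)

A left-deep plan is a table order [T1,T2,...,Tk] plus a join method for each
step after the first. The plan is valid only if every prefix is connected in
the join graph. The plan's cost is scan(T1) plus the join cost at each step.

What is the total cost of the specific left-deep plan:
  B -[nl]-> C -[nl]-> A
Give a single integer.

step 1: scan B: cost=50, card=50
step 2: join C via nl
    card(P join C) = 50*150/(25) = 300
    cost = 50 + 50*150 = 7550
step 3: join A via nl
    card(P join A) = 300*300/(5) = 18000
    cost = 7550 + 300*300 = 97550

97550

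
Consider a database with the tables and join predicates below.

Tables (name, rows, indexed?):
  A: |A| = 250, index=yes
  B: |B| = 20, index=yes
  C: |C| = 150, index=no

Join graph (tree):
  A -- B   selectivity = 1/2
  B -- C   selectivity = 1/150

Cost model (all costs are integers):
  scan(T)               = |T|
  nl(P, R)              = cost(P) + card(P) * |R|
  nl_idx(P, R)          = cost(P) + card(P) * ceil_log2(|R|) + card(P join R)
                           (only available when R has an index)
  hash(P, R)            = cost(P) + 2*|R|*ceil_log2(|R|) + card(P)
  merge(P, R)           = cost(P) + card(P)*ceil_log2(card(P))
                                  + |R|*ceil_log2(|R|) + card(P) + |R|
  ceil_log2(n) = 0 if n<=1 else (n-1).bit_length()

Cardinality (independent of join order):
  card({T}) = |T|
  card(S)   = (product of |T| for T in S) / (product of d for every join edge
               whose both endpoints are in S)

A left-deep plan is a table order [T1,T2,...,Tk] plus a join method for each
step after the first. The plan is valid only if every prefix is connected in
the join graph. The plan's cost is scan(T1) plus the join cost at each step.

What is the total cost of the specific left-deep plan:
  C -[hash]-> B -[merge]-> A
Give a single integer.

2870

step 1: scan C: cost=150, card=150
step 2: join B via hash
    card(P join B) = 150*20/(150) = 20
    cost = 150 + 2*20*5 + 150 = 500
step 3: join A via merge
    card(P join A) = 20*250/(2) = 2500
    cost = 500 + 20*5 + 250*8 + 20 + 250 = 2870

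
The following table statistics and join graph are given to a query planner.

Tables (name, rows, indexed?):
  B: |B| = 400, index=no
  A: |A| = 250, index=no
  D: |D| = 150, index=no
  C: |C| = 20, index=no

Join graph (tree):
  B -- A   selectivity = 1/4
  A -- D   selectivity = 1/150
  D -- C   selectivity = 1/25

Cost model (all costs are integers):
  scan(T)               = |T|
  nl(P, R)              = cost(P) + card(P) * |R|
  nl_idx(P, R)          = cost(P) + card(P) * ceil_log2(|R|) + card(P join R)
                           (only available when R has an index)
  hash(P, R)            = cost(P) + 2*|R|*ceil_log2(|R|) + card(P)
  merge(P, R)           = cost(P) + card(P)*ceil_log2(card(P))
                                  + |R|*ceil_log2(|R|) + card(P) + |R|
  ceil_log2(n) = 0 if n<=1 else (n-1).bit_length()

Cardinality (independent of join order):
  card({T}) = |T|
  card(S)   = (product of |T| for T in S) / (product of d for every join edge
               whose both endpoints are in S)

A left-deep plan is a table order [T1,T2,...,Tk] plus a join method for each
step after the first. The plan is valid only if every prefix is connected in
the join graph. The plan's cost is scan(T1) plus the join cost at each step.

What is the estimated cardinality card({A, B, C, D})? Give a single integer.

20000

Tables in S: A(250), B(400), C(20), D(150)
Edges inside S: B-A(d=4), A-D(d=150), D-C(d=25)
numerator = 250 * 400 * 20 * 150 = 300000000
denominator = 4 * 150 * 25 = 15000
card(S) = 300000000 / 15000 = 20000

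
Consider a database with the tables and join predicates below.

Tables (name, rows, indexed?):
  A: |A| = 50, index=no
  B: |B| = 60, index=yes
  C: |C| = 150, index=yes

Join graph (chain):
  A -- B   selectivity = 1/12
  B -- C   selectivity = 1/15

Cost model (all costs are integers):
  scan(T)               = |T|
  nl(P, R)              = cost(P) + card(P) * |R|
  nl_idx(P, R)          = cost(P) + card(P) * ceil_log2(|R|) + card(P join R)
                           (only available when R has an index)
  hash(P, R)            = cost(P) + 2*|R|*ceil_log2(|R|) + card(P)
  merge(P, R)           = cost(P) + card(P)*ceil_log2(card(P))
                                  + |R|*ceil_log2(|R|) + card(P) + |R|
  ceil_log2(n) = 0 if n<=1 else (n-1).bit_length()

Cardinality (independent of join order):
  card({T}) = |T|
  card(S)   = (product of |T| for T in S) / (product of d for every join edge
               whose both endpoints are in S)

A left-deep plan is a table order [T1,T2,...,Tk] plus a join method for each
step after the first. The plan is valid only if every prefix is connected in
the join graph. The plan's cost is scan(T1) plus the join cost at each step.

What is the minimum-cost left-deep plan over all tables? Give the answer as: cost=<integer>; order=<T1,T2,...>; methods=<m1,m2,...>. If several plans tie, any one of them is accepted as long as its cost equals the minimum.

cost=2220; order=C,B,A; methods=hash,hash

Selinger DP (subsets sized 1..n):
  {A}: scan cost=50, card=50
  {B}: scan cost=60, card=60
  {C}: scan cost=150, card=150
  {AB}: card=250; try (B,nl_idx)→600, (A,hash)→720, (B,hash)→820, (B,merge)→820, (A,merge)→830, (B,nl)→3050 …(+1); best=600 via (B,nl_idx)
  {BC}: card=600; try (B,hash)→1020, (C,nl_idx)→1140, (B,nl_idx)→1650, (C,merge)→1830, (B,merge)→1920, (C,hash)→2520 …(+2); best=1020 via (B,hash)
  {ABC}: card=2500; try (A,hash)→2220, (C,hash)→3250, (C,merge)→4200, (C,nl_idx)→5100, (A,merge)→7970, (A,nl)→31020 …(+1); best=2220 via (A,hash)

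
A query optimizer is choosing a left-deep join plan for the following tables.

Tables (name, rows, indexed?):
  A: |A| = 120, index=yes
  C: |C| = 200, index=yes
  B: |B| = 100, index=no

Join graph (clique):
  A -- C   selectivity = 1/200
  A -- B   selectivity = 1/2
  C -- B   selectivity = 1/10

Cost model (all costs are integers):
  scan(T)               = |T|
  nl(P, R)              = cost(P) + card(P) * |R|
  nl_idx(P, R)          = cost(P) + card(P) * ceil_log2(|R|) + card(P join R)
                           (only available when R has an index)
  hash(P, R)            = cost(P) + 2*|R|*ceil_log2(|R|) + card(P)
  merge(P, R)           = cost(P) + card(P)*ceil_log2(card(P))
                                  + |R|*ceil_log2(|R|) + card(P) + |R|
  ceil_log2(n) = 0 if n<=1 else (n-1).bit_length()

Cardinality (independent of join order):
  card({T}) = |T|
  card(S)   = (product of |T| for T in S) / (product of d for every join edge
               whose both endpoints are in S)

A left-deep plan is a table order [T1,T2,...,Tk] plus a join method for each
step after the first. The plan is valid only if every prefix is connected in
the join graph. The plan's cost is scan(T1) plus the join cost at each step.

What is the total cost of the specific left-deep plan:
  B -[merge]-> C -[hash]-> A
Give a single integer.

step 1: scan B: cost=100, card=100
step 2: join C via merge
    card(P join C) = 100*200/(10) = 2000
    cost = 100 + 100*7 + 200*8 + 100 + 200 = 2700
step 3: join A via hash
    card(P join A) = 2000*120/(200*2) = 600
    cost = 2700 + 2*120*7 + 2000 = 6380

6380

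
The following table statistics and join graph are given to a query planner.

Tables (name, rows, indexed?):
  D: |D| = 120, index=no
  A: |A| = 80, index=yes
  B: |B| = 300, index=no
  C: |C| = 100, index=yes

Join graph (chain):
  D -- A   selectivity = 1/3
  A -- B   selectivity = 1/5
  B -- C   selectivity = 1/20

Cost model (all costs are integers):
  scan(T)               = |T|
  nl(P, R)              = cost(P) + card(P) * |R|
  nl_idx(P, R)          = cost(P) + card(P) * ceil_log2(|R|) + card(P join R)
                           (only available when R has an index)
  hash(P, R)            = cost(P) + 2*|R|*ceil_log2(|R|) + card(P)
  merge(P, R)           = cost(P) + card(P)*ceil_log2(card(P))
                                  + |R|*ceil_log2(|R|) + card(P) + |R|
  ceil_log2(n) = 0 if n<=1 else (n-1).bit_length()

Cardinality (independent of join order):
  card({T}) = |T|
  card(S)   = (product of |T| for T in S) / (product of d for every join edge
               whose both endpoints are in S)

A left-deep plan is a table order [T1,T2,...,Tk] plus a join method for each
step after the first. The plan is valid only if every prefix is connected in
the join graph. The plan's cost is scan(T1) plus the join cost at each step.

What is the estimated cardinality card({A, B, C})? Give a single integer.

24000

Tables in S: A(80), B(300), C(100)
Edges inside S: A-B(d=5), B-C(d=20)
numerator = 80 * 300 * 100 = 2400000
denominator = 5 * 20 = 100
card(S) = 2400000 / 100 = 24000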